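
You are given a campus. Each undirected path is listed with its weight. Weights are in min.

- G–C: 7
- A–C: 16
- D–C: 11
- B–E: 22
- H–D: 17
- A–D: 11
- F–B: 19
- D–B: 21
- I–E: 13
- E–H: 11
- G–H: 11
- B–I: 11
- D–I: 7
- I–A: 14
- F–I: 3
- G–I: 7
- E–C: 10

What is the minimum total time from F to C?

17 min

Candidate routes:
F - I - G - C: 3+7+7 = 17
F - I - E - C: 3+13+10 = 26
F - I - D - C: 3+7+11 = 21
Cheapest is F - I - G - C at 17 min.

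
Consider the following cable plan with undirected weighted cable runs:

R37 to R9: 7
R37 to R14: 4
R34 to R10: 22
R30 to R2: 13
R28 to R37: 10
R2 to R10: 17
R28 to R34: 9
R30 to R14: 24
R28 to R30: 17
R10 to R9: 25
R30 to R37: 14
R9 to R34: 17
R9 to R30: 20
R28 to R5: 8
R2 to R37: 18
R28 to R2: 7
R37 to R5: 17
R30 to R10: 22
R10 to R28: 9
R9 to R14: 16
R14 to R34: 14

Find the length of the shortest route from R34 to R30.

26

Shortest distances from R34:
R34: 0
R28: 9  (via R34)
R14: 14  (via R34)
R2: 16  (via R28)
R5: 17  (via R28)
R9: 17  (via R34)
R37: 18  (via R14)
R10: 18  (via R28)
R30: 26  (via R28)
Shortest route: R34–R28–R30 = 26.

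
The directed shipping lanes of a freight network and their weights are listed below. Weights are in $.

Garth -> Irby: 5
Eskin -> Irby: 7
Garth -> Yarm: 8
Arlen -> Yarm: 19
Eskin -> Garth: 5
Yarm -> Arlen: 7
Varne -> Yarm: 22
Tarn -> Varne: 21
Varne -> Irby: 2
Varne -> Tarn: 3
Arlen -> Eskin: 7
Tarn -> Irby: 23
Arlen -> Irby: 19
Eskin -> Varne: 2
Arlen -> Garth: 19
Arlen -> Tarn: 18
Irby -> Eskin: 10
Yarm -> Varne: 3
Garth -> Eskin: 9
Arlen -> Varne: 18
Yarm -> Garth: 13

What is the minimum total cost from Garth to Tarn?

$14

Compare a few routes:
Garth–Yarm–Varne–Tarn: 8+3+3 = 14
Garth–Irby–Eskin–Varne–Tarn: 5+10+2+3 = 20
Cheapest is Garth–Yarm–Varne–Tarn at $14.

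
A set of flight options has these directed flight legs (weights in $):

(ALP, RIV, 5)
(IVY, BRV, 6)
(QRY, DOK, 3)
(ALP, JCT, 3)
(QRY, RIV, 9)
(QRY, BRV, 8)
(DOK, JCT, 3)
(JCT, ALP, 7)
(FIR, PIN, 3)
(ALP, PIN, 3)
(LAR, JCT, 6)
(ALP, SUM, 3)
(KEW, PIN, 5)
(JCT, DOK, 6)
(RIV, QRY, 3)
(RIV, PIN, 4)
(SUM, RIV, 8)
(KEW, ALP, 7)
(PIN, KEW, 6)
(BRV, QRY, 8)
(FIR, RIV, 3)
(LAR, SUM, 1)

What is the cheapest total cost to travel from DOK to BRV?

Shortest distances from DOK:
DOK: 0
JCT: 3  (via DOK)
ALP: 10  (via JCT)
PIN: 13  (via ALP)
SUM: 13  (via ALP)
RIV: 15  (via ALP)
QRY: 18  (via RIV)
KEW: 19  (via PIN)
BRV: 26  (via QRY)
Shortest route: DOK → JCT → ALP → RIV → QRY → BRV = $26.

$26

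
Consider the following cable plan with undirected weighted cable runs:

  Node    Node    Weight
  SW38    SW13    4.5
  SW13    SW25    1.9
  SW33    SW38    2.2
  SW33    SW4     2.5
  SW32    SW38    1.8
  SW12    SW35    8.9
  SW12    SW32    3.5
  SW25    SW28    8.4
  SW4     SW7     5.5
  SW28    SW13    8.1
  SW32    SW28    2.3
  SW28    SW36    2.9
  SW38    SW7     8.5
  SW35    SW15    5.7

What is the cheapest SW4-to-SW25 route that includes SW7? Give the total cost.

Shortest SW4→SW7: SW4–SW7 = 5.5
Best SW7 to SW25: SW7–SW38–SW13–SW25 costing 14.9
Total via SW7: 5.5 + 14.9 = 20.4.

20.4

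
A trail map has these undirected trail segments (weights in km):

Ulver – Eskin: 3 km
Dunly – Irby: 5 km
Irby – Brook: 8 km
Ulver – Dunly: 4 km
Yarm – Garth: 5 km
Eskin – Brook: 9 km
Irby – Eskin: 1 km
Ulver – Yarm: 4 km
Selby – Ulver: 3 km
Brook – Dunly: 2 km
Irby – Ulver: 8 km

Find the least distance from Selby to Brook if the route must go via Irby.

14 km

Shortest Selby→Irby: Selby → Ulver → Eskin → Irby = 7
Shortest Irby→Brook: Irby → Dunly → Brook = 7
Total via Irby: 7 + 7 = 14 km.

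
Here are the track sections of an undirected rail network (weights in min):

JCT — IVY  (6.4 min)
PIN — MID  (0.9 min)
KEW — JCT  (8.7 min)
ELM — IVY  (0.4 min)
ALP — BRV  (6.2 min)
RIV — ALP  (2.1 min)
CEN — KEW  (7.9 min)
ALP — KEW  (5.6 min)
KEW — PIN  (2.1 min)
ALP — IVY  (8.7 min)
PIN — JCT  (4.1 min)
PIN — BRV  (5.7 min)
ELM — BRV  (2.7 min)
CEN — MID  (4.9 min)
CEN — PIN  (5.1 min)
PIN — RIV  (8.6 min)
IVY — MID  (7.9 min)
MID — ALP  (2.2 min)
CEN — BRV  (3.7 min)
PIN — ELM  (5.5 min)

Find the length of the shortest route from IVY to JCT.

6.4 min

Settle nodes by increasing distance from IVY:
IVY: 0
ELM: 0.4  (via IVY)
BRV: 3.1  (via ELM)
PIN: 5.9  (via ELM)
JCT: 6.4  (via IVY)
Shortest route: IVY → JCT = 6.4 min.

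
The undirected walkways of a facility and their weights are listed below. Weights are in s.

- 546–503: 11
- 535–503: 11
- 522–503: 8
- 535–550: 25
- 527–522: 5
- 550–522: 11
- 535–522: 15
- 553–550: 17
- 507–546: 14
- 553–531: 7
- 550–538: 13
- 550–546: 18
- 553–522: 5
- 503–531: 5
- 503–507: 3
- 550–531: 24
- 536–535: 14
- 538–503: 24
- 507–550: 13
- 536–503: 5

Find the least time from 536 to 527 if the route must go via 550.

37 s

Best 536 to 550: 536–503–507–550 costing 21
Shortest 550→527: 550–522–527 = 16
Total via 550: 21 + 16 = 37 s.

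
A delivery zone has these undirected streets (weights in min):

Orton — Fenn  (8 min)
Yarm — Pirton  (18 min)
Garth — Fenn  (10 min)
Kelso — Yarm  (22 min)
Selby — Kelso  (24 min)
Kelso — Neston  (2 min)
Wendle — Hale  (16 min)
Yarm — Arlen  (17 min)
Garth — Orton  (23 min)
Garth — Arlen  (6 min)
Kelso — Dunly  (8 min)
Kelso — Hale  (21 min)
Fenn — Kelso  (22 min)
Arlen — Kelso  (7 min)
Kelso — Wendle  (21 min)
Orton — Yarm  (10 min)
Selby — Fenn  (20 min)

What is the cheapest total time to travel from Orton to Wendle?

Compare a few routes:
Orton - Fenn - Kelso - Wendle: 8+22+21 = 51
Orton - Fenn - Garth - Arlen - Kelso - Wendle: 8+10+6+7+21 = 52
The minimum is 51 min via Orton - Fenn - Kelso - Wendle.

51 min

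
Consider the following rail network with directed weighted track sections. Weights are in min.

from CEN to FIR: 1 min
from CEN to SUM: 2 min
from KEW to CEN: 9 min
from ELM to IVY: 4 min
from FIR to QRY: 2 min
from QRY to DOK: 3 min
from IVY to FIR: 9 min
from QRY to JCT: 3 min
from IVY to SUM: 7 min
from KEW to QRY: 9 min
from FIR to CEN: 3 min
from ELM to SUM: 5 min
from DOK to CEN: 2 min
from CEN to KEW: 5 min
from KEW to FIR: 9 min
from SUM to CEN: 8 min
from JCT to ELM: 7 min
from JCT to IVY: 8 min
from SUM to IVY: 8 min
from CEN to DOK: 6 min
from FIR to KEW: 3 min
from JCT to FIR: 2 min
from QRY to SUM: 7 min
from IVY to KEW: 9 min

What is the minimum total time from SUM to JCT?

14 min

Compare a few routes:
SUM–CEN–FIR–QRY–JCT: 8+1+2+3 = 14
SUM–CEN–FIR–KEW–QRY–JCT: 8+1+3+9+3 = 24
SUM–IVY–FIR–QRY–JCT: 8+9+2+3 = 22
Cheapest is SUM–CEN–FIR–QRY–JCT at 14 min.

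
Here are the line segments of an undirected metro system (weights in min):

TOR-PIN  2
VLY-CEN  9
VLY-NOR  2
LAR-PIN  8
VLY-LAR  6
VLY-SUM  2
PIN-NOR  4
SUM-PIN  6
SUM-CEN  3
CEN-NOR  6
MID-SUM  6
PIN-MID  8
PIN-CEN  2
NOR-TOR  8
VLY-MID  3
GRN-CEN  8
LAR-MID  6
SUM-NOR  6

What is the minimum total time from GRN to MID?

16 min

Running Dijkstra from GRN:
GRN: 0
CEN: 8  (via GRN)
PIN: 10  (via CEN)
SUM: 11  (via CEN)
TOR: 12  (via PIN)
VLY: 13  (via SUM)
NOR: 14  (via CEN)
MID: 16  (via VLY)
Shortest route: GRN → CEN → SUM → VLY → MID = 16 min.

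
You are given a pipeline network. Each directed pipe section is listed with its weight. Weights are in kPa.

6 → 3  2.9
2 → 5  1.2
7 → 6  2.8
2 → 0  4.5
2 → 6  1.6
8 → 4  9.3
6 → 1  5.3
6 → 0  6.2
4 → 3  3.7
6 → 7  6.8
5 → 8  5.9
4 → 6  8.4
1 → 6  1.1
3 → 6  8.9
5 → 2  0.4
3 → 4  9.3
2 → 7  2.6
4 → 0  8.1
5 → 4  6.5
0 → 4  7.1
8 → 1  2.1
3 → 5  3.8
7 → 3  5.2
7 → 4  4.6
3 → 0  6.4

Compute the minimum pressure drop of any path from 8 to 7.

Compare a few routes:
8 → 1 → 6 → 7: 2.1+1.1+6.8 = 10
8 → 4 → 3 → 5 → 2 → 7: 9.3+3.7+3.8+0.4+2.6 = 19.8
8 → 1 → 6 → 3 → 5 → 2 → 7: 2.1+1.1+2.9+3.8+0.4+2.6 = 12.9
Cheapest is 8 → 1 → 6 → 7 at 10 kPa.

10 kPa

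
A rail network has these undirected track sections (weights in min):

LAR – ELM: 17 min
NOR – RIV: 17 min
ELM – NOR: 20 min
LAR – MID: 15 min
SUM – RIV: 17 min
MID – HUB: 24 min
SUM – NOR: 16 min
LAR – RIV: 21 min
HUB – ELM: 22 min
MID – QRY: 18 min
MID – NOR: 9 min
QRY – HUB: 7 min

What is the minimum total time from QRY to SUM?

Compare a few routes:
QRY - MID - NOR - RIV - SUM: 18+9+17+17 = 61
QRY - HUB - ELM - NOR - SUM: 7+22+20+16 = 65
QRY - HUB - MID - NOR - SUM: 7+24+9+16 = 56
QRY - MID - NOR - SUM: 18+9+16 = 43
Cheapest is QRY - MID - NOR - SUM at 43 min.

43 min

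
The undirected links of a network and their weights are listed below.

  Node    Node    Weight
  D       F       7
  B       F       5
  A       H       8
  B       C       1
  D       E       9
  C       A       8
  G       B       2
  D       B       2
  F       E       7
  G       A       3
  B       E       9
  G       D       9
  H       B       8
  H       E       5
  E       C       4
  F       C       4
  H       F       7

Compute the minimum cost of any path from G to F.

7

Settle nodes by increasing distance from G:
G: 0
B: 2  (via G)
A: 3  (via G)
C: 3  (via B)
D: 4  (via B)
E: 7  (via C)
F: 7  (via B)
Shortest route: G–B–F = 7.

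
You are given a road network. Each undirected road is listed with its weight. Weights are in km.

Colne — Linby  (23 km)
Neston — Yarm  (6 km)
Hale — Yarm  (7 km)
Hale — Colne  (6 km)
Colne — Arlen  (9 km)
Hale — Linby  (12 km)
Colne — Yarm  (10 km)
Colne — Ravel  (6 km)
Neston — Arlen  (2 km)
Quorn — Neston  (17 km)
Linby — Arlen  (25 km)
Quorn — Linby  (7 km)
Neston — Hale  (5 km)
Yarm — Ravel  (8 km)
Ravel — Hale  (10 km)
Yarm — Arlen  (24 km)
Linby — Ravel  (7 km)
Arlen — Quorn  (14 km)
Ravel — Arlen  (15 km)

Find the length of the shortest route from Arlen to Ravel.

Running Dijkstra from Arlen:
Arlen: 0
Neston: 2  (via Arlen)
Hale: 7  (via Neston)
Yarm: 8  (via Neston)
Colne: 9  (via Arlen)
Quorn: 14  (via Arlen)
Ravel: 15  (via Arlen)
Shortest route: Arlen–Ravel = 15 km.

15 km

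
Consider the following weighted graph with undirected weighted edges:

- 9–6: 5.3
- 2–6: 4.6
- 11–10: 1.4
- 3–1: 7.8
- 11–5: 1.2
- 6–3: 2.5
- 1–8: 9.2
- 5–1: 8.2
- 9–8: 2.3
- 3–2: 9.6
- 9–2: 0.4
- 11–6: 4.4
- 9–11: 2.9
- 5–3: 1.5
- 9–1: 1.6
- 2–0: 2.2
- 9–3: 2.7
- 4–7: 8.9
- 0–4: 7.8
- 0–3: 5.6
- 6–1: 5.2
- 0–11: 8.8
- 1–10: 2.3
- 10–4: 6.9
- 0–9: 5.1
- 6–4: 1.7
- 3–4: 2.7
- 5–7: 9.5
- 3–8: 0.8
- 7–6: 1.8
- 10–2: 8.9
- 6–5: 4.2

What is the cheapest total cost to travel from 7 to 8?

5.1

Running Dijkstra from 7:
7: 0
6: 1.8  (via 7)
4: 3.5  (via 6)
3: 4.3  (via 6)
8: 5.1  (via 3)
Shortest route: 7 → 6 → 3 → 8 = 5.1.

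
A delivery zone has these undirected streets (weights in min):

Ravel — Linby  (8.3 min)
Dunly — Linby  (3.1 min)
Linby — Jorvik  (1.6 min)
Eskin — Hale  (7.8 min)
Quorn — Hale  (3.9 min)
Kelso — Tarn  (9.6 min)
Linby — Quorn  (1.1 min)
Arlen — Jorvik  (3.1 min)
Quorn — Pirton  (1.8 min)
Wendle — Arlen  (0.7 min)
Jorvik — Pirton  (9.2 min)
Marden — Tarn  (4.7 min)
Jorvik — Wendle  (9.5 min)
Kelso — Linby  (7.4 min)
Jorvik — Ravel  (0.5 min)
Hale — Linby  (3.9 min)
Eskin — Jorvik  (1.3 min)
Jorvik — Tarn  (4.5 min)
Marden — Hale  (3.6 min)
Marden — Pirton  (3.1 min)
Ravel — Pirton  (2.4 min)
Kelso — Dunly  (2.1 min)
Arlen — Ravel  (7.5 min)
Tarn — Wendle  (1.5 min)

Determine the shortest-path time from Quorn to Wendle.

Settle nodes by increasing distance from Quorn:
Quorn: 0
Linby: 1.1  (via Quorn)
Pirton: 1.8  (via Quorn)
Jorvik: 2.7  (via Linby)
Ravel: 3.2  (via Jorvik)
Hale: 3.9  (via Quorn)
Eskin: 4  (via Jorvik)
Dunly: 4.2  (via Linby)
Marden: 4.9  (via Pirton)
Arlen: 5.8  (via Jorvik)
Kelso: 6.3  (via Dunly)
Wendle: 6.5  (via Arlen)
Shortest route: Quorn → Linby → Jorvik → Arlen → Wendle = 6.5 min.

6.5 min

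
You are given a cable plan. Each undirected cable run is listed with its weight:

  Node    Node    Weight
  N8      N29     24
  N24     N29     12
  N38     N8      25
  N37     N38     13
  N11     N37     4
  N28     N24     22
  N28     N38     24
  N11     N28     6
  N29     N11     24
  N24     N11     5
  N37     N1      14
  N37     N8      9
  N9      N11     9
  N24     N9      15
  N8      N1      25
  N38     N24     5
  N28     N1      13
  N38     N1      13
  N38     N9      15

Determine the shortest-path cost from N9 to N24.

14

Shortest distances from N9:
N9: 0
N11: 9  (via N9)
N37: 13  (via N11)
N24: 14  (via N11)
Shortest route: N9 → N11 → N24 = 14.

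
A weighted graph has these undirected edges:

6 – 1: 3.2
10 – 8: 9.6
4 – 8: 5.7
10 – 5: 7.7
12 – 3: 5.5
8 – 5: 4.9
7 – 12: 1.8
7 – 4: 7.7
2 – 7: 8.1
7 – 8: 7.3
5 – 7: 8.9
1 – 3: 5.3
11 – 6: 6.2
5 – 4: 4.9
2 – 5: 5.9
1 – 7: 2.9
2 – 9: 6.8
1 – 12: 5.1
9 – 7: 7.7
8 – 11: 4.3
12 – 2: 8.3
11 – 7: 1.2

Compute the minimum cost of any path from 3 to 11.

8.5

Candidate routes:
3 - 12 - 7 - 11: 5.5+1.8+1.2 = 8.5
3 - 1 - 7 - 11: 5.3+2.9+1.2 = 9.4
The minimum is 8.5 via 3 - 12 - 7 - 11.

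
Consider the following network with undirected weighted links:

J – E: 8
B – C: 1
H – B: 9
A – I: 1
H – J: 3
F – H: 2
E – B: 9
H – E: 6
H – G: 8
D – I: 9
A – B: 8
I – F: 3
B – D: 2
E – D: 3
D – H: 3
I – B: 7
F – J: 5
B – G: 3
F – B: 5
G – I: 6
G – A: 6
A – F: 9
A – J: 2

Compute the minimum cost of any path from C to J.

Running Dijkstra from C:
C: 0
B: 1  (via C)
D: 3  (via B)
G: 4  (via B)
E: 6  (via D)
F: 6  (via B)
H: 6  (via D)
I: 8  (via B)
A: 9  (via B)
J: 9  (via H)
Shortest route: C–B–D–H–J = 9.

9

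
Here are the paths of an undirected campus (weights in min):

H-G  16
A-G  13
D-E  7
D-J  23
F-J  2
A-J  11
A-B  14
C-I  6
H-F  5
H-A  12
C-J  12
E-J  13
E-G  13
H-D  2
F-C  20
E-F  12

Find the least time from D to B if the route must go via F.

34 min

Shortest D→F: D–H–F = 7
Best F to B: F–J–A–B costing 27
Total via F: 7 + 27 = 34 min.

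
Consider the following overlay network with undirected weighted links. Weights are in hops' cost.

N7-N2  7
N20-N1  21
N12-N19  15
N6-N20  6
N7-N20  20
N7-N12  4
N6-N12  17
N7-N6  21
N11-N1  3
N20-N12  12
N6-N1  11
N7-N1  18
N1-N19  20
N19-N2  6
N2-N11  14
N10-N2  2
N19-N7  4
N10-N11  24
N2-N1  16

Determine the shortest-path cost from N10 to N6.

Settle nodes by increasing distance from N10:
N10: 0
N2: 2  (via N10)
N19: 8  (via N2)
N7: 9  (via N2)
N12: 13  (via N7)
N11: 16  (via N2)
N1: 18  (via N2)
N20: 25  (via N12)
N6: 29  (via N1)
Shortest route: N10–N2–N1–N6 = 29 hops' cost.

29 hops' cost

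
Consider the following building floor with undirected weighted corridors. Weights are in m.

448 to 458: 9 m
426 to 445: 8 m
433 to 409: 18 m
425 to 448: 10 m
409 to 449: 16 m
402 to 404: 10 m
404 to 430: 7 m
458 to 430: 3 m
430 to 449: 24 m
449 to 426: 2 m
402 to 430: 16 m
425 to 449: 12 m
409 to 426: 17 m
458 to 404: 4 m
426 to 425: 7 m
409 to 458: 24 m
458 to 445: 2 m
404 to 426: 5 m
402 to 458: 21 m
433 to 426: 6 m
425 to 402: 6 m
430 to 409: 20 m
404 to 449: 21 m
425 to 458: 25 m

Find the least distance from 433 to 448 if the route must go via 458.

Best 433 to 458: 433 → 426 → 404 → 458 costing 15
Best 458 to 448: 458 → 448 costing 9
Total via 458: 15 + 9 = 24 m.

24 m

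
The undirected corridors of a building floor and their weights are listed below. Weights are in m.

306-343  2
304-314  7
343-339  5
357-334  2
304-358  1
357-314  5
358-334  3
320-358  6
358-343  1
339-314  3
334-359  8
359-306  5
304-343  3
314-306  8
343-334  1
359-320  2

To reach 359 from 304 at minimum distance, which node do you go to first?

358

Compare a few routes:
304 → 358 → 343 → 334 → 359: 1+1+1+8 = 11
304 → 343 → 306 → 359: 3+2+5 = 10
304 → 358 → 343 → 306 → 359: 1+1+2+5 = 9
Cheapest is 304 → 358 → 343 → 306 → 359 at 9 m.
So from 304 the first move is to 358.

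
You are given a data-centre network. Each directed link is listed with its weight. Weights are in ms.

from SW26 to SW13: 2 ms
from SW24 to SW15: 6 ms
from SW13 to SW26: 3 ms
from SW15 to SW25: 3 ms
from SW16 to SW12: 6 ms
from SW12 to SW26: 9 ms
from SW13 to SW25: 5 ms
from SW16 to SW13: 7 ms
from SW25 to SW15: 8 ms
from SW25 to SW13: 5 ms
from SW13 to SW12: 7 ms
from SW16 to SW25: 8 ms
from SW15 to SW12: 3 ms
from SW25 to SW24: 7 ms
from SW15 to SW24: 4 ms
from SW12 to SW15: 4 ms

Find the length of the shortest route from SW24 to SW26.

Shortest distances from SW24:
SW24: 0
SW15: 6  (via SW24)
SW25: 9  (via SW15)
SW12: 9  (via SW15)
SW13: 14  (via SW25)
SW26: 17  (via SW13)
Shortest route: SW24 → SW15 → SW25 → SW13 → SW26 = 17 ms.

17 ms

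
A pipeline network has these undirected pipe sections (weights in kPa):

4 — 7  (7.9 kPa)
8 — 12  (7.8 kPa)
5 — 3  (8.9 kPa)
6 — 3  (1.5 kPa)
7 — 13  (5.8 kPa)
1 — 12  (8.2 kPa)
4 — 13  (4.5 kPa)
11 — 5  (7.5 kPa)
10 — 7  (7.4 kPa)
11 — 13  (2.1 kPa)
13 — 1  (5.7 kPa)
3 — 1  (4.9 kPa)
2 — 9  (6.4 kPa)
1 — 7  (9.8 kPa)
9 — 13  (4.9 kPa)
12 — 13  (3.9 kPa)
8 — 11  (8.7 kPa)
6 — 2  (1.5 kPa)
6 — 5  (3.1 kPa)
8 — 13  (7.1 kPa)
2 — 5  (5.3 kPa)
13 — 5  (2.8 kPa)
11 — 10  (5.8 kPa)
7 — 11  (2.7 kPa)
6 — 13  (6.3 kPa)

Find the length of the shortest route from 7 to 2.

12.2 kPa

Compare a few routes:
7 → 11 → 13 → 6 → 2: 2.7+2.1+6.3+1.5 = 12.6
7 → 11 → 13 → 5 → 2: 2.7+2.1+2.8+5.3 = 12.9
7 → 11 → 13 → 5 → 6 → 2: 2.7+2.1+2.8+3.1+1.5 = 12.2
7 → 13 → 5 → 6 → 2: 5.8+2.8+3.1+1.5 = 13.2
Cheapest is 7 → 11 → 13 → 5 → 6 → 2 at 12.2 kPa.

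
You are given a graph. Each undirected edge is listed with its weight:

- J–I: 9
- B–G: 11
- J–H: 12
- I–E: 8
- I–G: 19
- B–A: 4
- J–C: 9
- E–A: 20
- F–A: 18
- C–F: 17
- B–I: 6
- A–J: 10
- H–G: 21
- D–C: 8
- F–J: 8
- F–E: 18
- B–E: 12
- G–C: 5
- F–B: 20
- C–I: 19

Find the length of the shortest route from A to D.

27

Running Dijkstra from A:
A: 0
B: 4  (via A)
I: 10  (via B)
J: 10  (via A)
G: 15  (via B)
E: 16  (via B)
F: 18  (via A)
C: 19  (via J)
H: 22  (via J)
D: 27  (via C)
Shortest route: A–J–C–D = 27.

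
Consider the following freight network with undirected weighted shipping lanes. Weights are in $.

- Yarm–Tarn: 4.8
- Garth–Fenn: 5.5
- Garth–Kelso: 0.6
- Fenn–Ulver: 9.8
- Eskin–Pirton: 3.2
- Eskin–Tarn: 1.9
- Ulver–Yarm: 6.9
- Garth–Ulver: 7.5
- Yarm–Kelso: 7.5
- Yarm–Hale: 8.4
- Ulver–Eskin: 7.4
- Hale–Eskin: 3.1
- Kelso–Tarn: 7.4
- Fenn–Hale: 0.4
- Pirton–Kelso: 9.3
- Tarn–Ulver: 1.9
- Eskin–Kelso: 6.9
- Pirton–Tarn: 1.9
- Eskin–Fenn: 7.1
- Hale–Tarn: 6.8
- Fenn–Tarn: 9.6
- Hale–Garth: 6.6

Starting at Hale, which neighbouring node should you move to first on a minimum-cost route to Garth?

Compare a few routes:
Hale - Fenn - Garth: 0.4+5.5 = 5.9
Hale - Eskin - Tarn - Kelso - Garth: 3.1+1.9+7.4+0.6 = 13
Hale - Garth: 6.6 = 6.6
Hale - Eskin - Kelso - Garth: 3.1+6.9+0.6 = 10.6
Cheapest is Hale - Fenn - Garth at $5.9.
So from Hale the first move is to Fenn.

Fenn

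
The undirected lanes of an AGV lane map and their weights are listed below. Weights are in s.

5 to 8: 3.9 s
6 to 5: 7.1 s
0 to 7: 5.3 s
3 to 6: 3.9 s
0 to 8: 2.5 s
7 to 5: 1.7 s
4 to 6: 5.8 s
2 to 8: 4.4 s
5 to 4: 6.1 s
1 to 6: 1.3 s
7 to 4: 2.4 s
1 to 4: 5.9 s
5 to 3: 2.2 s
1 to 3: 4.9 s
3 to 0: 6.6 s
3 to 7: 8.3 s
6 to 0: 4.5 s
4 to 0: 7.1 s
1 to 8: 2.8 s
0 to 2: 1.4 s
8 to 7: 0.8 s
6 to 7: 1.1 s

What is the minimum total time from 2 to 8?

3.9 s

Running Dijkstra from 2:
2: 0
0: 1.4  (via 2)
8: 3.9  (via 0)
Shortest route: 2–0–8 = 3.9 s.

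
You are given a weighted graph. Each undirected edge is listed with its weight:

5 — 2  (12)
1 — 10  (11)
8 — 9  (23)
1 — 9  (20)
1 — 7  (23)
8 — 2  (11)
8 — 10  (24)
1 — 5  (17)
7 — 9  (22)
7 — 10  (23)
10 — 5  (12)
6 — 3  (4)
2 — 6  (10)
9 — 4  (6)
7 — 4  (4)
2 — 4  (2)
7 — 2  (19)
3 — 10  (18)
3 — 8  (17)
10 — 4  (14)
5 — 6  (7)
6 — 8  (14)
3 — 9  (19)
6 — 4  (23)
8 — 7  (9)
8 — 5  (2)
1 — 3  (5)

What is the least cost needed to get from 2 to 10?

Compare a few routes:
2–8–5–10: 11+2+12 = 25
2–4–7–10: 2+4+23 = 29
2–5–10: 12+12 = 24
2–4–10: 2+14 = 16
Cheapest is 2–4–10 at 16.

16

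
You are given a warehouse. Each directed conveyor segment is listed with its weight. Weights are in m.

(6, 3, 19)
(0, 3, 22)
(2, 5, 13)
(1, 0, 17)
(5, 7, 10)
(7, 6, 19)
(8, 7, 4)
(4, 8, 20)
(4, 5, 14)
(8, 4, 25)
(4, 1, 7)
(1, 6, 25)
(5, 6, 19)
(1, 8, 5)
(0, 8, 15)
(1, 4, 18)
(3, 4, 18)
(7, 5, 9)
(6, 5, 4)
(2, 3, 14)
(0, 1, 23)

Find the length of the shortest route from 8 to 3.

42 m

Settle nodes by increasing distance from 8:
8: 0
7: 4  (via 8)
5: 13  (via 7)
6: 23  (via 7)
4: 25  (via 8)
1: 32  (via 4)
3: 42  (via 6)
Shortest route: 8–7–6–3 = 42 m.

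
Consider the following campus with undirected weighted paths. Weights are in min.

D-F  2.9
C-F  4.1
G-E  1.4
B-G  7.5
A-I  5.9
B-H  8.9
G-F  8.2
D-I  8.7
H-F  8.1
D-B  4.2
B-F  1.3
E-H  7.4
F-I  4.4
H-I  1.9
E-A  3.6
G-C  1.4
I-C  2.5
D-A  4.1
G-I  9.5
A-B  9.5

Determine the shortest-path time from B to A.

Running Dijkstra from B:
B: 0
F: 1.3  (via B)
D: 4.2  (via B)
C: 5.4  (via F)
I: 5.7  (via F)
G: 6.8  (via C)
H: 7.6  (via I)
E: 8.2  (via G)
A: 8.3  (via D)
Shortest route: B–D–A = 8.3 min.

8.3 min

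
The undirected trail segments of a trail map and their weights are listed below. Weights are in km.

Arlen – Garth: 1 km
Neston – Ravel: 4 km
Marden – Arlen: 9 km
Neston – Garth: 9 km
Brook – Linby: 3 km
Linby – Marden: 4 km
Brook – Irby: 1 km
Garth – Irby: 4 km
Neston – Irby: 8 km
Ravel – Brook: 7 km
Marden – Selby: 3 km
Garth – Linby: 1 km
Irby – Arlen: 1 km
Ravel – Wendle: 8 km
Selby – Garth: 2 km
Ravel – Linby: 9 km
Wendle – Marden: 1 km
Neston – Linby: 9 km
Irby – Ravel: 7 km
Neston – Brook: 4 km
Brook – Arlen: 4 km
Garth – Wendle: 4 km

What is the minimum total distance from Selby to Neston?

9 km

Candidate routes:
Selby → Garth → Linby → Brook → Neston: 2+1+3+4 = 10
Selby → Garth → Neston: 2+9 = 11
Selby → Garth → Arlen → Irby → Brook → Neston: 2+1+1+1+4 = 9
The minimum is 9 km via Selby → Garth → Arlen → Irby → Brook → Neston.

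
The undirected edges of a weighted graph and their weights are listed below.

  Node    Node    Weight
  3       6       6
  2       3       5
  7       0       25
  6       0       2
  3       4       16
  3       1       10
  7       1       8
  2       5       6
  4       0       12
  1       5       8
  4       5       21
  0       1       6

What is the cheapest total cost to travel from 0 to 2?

Shortest distances from 0:
0: 0
6: 2  (via 0)
1: 6  (via 0)
3: 8  (via 6)
4: 12  (via 0)
2: 13  (via 3)
Shortest route: 0–6–3–2 = 13.

13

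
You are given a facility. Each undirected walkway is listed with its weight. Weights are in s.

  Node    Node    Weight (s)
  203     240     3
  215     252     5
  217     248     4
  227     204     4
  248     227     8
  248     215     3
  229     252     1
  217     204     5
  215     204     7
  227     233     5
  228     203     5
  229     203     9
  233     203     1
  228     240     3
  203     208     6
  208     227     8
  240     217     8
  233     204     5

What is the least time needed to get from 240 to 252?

Shortest distances from 240:
240: 0
228: 3  (via 240)
203: 3  (via 240)
233: 4  (via 203)
217: 8  (via 240)
204: 9  (via 233)
227: 9  (via 233)
208: 9  (via 203)
248: 12  (via 217)
229: 12  (via 203)
252: 13  (via 229)
Shortest route: 240–203–229–252 = 13 s.

13 s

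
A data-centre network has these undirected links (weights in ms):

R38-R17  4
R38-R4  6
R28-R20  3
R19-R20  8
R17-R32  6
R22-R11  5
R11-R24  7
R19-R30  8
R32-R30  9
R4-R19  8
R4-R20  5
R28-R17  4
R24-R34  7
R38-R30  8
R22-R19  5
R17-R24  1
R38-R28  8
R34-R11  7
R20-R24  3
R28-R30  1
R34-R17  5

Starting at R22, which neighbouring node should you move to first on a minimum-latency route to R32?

R11

Enumerating some paths:
R22–R11–R24–R17–R32: 5+7+1+6 = 19
R22–R19–R30–R32: 5+8+9 = 22
R22–R11–R34–R17–R32: 5+7+5+6 = 23
Cheapest is R22–R11–R24–R17–R32 at 19 ms.
So from R22 the first move is to R11.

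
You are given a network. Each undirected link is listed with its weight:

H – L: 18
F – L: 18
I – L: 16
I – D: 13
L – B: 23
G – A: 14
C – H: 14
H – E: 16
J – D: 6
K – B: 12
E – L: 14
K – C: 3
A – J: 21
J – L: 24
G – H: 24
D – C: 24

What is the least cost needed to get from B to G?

Settle nodes by increasing distance from B:
B: 0
K: 12  (via B)
C: 15  (via K)
L: 23  (via B)
H: 29  (via C)
E: 37  (via L)
D: 39  (via C)
I: 39  (via L)
F: 41  (via L)
J: 45  (via D)
G: 53  (via H)
Shortest route: B → K → C → H → G = 53.

53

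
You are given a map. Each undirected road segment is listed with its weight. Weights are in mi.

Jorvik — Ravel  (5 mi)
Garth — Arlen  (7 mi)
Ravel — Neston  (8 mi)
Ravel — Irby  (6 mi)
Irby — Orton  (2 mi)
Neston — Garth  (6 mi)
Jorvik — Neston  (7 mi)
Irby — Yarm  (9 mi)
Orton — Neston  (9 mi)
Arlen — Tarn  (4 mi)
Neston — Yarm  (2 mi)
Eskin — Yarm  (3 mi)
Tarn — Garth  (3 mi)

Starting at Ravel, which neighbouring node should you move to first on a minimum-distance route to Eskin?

Neston

Candidate routes:
Ravel–Neston–Yarm–Eskin: 8+2+3 = 13
Ravel–Jorvik–Neston–Yarm–Eskin: 5+7+2+3 = 17
Ravel–Irby–Yarm–Eskin: 6+9+3 = 18
Cheapest is Ravel–Neston–Yarm–Eskin at 13 mi.
So from Ravel the first move is to Neston.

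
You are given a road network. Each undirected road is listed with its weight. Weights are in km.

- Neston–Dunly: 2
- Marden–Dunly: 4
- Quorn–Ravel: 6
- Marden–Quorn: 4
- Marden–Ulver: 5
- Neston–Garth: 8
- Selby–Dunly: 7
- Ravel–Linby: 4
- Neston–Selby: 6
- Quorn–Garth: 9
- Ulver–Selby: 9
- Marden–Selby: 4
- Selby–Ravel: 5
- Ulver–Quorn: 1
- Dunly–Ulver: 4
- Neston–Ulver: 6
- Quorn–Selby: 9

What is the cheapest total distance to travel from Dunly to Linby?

Settle nodes by increasing distance from Dunly:
Dunly: 0
Neston: 2  (via Dunly)
Ulver: 4  (via Dunly)
Marden: 4  (via Dunly)
Quorn: 5  (via Ulver)
Selby: 7  (via Dunly)
Garth: 10  (via Neston)
Ravel: 11  (via Quorn)
Linby: 15  (via Ravel)
Shortest route: Dunly–Ulver–Quorn–Ravel–Linby = 15 km.

15 km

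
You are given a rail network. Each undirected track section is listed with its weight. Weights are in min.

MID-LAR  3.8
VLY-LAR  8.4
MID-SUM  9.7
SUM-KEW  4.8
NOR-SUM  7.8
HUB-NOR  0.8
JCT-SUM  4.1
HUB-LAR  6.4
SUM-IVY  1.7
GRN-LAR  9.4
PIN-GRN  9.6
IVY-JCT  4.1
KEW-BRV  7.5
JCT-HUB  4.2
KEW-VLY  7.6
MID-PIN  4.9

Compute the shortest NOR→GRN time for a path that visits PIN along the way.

25.5 min

Shortest NOR→PIN: NOR → HUB → LAR → MID → PIN = 15.9
Best PIN to GRN: PIN → GRN costing 9.6
Total via PIN: 15.9 + 9.6 = 25.5 min.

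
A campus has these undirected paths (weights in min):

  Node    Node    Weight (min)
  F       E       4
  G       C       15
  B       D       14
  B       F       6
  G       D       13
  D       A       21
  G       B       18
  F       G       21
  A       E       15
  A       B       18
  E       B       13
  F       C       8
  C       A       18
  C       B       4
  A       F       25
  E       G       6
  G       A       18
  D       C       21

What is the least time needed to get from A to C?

18 min

Shortest distances from A:
A: 0
E: 15  (via A)
B: 18  (via A)
C: 18  (via A)
Shortest route: A → C = 18 min.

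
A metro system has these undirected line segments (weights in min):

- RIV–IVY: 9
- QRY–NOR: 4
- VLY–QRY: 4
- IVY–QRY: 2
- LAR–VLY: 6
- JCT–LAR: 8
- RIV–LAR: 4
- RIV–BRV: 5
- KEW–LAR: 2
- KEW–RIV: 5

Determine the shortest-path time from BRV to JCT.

17 min

Candidate routes:
BRV–RIV–KEW–LAR–JCT: 5+5+2+8 = 20
BRV–RIV–LAR–JCT: 5+4+8 = 17
BRV–RIV–IVY–QRY–VLY–LAR–JCT: 5+9+2+4+6+8 = 34
The minimum is 17 min via BRV–RIV–LAR–JCT.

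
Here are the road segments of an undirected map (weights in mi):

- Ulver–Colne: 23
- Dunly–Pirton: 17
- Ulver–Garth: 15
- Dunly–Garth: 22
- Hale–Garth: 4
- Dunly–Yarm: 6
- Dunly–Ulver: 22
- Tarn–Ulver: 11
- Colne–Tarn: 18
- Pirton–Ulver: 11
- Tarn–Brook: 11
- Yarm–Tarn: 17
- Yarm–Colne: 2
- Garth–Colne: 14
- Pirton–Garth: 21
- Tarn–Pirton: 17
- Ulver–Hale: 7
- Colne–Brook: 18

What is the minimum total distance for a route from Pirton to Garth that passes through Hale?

Best Pirton to Hale: Pirton → Ulver → Hale costing 18
Shortest Hale→Garth: Hale → Garth = 4
Total via Hale: 18 + 4 = 22 mi.

22 mi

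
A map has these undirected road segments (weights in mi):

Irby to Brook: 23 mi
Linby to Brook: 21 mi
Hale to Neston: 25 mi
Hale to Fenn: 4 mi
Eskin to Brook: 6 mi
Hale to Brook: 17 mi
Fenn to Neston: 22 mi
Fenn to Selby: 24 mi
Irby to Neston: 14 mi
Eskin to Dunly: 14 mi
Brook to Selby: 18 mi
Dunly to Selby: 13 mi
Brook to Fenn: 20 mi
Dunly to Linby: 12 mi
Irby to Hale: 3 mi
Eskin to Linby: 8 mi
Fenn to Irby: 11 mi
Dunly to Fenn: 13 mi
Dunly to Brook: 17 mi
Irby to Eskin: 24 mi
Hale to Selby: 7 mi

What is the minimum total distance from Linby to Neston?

46 mi

Shortest distances from Linby:
Linby: 0
Eskin: 8  (via Linby)
Dunly: 12  (via Linby)
Brook: 14  (via Eskin)
Selby: 25  (via Dunly)
Fenn: 25  (via Dunly)
Hale: 29  (via Fenn)
Irby: 32  (via Eskin)
Neston: 46  (via Irby)
Shortest route: Linby–Eskin–Irby–Neston = 46 mi.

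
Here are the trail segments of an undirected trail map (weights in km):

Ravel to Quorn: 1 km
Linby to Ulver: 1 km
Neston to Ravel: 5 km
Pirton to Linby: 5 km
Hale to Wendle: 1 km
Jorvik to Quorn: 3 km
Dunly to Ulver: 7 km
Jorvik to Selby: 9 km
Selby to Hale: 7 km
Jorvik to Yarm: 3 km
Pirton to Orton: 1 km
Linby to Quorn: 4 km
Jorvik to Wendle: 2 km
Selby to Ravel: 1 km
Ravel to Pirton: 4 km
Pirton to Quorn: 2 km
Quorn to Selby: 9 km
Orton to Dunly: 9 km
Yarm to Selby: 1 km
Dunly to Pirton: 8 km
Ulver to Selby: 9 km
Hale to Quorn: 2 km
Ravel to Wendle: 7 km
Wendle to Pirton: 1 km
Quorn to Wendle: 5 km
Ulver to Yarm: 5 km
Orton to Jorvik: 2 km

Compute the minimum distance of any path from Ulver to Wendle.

Running Dijkstra from Ulver:
Ulver: 0
Linby: 1  (via Ulver)
Yarm: 5  (via Ulver)
Quorn: 5  (via Linby)
Pirton: 6  (via Linby)
Ravel: 6  (via Quorn)
Selby: 6  (via Yarm)
Hale: 7  (via Quorn)
Dunly: 7  (via Ulver)
Orton: 7  (via Pirton)
Wendle: 7  (via Pirton)
Shortest route: Ulver–Linby–Pirton–Wendle = 7 km.

7 km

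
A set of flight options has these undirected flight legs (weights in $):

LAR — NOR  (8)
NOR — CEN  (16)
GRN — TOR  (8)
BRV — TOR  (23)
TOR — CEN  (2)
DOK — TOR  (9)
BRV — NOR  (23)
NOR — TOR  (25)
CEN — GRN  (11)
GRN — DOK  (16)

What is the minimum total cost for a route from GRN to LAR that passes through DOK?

$51

Shortest GRN→DOK: GRN → DOK = 16
Shortest DOK→LAR: DOK → TOR → CEN → NOR → LAR = 35
Total via DOK: 16 + 35 = $51.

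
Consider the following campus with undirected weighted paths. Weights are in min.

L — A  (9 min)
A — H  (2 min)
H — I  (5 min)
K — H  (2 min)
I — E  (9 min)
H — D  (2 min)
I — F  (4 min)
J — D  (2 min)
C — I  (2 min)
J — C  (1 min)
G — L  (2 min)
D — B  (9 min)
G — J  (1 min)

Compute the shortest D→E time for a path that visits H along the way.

16 min

Shortest D→H: D → H = 2
Best H to E: H → I → E costing 14
Total via H: 2 + 14 = 16 min.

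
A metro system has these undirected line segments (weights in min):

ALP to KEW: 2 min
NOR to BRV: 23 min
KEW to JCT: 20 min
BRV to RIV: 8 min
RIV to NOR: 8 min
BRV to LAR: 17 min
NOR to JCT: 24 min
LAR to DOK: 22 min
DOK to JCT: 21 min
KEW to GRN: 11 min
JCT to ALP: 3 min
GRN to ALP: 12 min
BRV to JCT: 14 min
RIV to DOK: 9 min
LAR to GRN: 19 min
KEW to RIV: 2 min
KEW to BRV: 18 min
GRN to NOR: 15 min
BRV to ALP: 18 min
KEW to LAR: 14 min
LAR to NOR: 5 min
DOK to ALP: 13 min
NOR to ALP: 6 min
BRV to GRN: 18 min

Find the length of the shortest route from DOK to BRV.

17 min

Shortest distances from DOK:
DOK: 0
RIV: 9  (via DOK)
KEW: 11  (via RIV)
ALP: 13  (via DOK)
JCT: 16  (via ALP)
BRV: 17  (via RIV)
Shortest route: DOK–RIV–BRV = 17 min.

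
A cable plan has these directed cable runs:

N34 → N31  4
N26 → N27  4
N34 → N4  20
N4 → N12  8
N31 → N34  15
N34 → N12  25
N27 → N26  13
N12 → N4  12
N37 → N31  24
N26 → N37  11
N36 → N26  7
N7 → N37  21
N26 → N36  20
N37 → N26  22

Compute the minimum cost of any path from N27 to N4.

Candidate routes:
N27 → N26 → N37 → N31 → N34 → N12 → N4: 13+11+24+15+25+12 = 100
N27 → N26 → N37 → N31 → N34 → N4: 13+11+24+15+20 = 83
Cheapest is N27 → N26 → N37 → N31 → N34 → N4 at 83.

83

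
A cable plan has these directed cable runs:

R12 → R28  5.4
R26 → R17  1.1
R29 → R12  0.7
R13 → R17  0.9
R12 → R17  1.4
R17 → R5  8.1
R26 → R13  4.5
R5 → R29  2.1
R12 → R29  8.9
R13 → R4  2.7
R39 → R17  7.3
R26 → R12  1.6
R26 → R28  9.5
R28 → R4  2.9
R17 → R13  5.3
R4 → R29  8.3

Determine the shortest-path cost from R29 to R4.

Enumerating some paths:
R29–R12–R17–R13–R4: 0.7+1.4+5.3+2.7 = 10.1
R29–R12–R28–R4: 0.7+5.4+2.9 = 9
The minimum is 9 via R29–R12–R28–R4.

9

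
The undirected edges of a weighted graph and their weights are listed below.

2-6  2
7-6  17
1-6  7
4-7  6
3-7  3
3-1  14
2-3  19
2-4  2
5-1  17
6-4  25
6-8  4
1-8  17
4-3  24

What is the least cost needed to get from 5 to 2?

Settle nodes by increasing distance from 5:
5: 0
1: 17  (via 5)
6: 24  (via 1)
2: 26  (via 6)
Shortest route: 5–1–6–2 = 26.

26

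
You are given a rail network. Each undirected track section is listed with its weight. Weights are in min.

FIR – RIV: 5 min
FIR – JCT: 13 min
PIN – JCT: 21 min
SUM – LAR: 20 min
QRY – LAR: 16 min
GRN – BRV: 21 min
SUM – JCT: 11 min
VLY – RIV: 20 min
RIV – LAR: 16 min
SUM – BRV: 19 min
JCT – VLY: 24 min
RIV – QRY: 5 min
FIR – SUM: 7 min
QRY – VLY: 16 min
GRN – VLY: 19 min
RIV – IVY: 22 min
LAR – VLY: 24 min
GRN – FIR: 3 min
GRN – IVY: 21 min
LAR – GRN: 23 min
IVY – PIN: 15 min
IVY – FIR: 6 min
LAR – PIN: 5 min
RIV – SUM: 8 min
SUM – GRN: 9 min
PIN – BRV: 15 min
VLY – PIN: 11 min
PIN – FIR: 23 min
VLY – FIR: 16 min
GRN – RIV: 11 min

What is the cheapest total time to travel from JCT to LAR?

26 min

Compare a few routes:
JCT - SUM - RIV - LAR: 11+8+16 = 35
JCT - FIR - RIV - LAR: 13+5+16 = 34
JCT - PIN - LAR: 21+5 = 26
JCT - SUM - LAR: 11+20 = 31
The minimum is 26 min via JCT - PIN - LAR.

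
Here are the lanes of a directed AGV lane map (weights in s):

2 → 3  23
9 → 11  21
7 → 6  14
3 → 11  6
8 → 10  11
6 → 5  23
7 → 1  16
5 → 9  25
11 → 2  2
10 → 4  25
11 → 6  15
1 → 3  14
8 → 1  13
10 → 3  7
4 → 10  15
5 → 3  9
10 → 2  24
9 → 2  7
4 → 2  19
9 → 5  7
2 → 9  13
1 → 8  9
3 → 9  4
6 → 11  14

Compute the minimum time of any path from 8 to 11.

Settle nodes by increasing distance from 8:
8: 0
10: 11  (via 8)
1: 13  (via 8)
3: 18  (via 10)
9: 22  (via 3)
11: 24  (via 3)
Shortest route: 8 → 10 → 3 → 11 = 24 s.

24 s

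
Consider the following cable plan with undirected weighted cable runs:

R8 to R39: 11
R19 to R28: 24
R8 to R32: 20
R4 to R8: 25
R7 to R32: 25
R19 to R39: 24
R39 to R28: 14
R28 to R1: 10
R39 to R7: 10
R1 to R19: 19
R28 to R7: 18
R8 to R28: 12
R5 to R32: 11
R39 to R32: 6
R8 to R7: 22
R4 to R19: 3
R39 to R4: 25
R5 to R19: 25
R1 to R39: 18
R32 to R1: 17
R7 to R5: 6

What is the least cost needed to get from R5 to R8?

27

Compare a few routes:
R5 - R7 - R39 - R8: 6+10+11 = 27
R5 - R32 - R39 - R8: 11+6+11 = 28
R5 - R7 - R8: 6+22 = 28
Cheapest is R5 - R7 - R39 - R8 at 27.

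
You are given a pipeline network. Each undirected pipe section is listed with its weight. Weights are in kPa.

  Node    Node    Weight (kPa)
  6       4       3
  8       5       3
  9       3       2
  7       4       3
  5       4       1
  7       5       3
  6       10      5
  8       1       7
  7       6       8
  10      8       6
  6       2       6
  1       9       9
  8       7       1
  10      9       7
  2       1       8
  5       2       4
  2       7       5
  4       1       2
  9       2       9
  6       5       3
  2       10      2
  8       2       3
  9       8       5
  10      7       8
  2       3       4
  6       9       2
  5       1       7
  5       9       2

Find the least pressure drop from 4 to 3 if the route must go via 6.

Best 4 to 6: 4 → 6 costing 3
Best 6 to 3: 6 → 9 → 3 costing 4
Total via 6: 3 + 4 = 7 kPa.

7 kPa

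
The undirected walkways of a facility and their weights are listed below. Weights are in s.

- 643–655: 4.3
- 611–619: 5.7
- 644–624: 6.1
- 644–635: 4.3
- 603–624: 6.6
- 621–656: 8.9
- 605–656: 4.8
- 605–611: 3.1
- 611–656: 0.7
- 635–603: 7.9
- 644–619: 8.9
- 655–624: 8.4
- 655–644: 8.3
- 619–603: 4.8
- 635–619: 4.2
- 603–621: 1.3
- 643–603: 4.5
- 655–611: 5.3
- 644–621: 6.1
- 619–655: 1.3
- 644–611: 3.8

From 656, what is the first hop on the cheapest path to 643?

611

Candidate routes:
656–621–603–643: 8.9+1.3+4.5 = 14.7
656–611–619–655–643: 0.7+5.7+1.3+4.3 = 12
656–611–655–643: 0.7+5.3+4.3 = 10.3
656–611–619–603–643: 0.7+5.7+4.8+4.5 = 15.7
The minimum is 10.3 s via 656–611–655–643.
So from 656 the first move is to 611.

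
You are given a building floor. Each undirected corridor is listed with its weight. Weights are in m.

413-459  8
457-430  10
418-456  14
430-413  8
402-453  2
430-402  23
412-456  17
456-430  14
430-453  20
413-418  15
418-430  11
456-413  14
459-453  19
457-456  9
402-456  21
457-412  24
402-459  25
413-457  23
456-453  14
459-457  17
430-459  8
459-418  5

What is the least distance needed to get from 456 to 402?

Candidate routes:
456–402: 21 = 21
456–453–402: 14+2 = 16
Cheapest is 456–453–402 at 16 m.

16 m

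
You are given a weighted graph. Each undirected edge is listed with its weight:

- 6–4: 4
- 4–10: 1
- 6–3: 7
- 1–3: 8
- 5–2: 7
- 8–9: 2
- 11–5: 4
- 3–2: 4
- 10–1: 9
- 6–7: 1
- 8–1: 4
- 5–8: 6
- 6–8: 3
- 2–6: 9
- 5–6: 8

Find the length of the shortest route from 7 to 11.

13

Enumerating some paths:
7 - 6 - 8 - 5 - 11: 1+3+6+4 = 14
7 - 6 - 5 - 11: 1+8+4 = 13
The minimum is 13 via 7 - 6 - 5 - 11.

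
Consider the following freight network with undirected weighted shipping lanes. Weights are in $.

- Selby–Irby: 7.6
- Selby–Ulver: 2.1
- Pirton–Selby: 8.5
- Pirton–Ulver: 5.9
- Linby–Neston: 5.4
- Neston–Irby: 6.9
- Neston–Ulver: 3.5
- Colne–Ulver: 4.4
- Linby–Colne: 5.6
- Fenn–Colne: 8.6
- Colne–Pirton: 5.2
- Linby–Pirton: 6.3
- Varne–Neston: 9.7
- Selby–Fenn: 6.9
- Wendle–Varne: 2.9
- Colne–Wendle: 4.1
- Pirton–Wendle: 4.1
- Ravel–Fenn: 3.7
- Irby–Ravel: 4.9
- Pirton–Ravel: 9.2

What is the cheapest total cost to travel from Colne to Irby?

$14.1

Shortest distances from Colne:
Colne: 0
Wendle: 4.1  (via Colne)
Ulver: 4.4  (via Colne)
Pirton: 5.2  (via Colne)
Linby: 5.6  (via Colne)
Selby: 6.5  (via Ulver)
Varne: 7  (via Wendle)
Neston: 7.9  (via Ulver)
Fenn: 8.6  (via Colne)
Ravel: 12.3  (via Fenn)
Irby: 14.1  (via Selby)
Shortest route: Colne → Ulver → Selby → Irby = $14.1.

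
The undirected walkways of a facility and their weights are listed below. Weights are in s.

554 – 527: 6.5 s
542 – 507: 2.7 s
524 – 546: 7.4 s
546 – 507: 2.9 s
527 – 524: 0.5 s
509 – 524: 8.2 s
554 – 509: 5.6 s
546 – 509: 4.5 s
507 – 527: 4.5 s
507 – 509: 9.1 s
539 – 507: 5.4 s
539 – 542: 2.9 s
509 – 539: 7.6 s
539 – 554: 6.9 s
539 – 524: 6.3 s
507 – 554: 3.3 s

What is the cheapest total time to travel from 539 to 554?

Settle nodes by increasing distance from 539:
539: 0
542: 2.9  (via 539)
507: 5.4  (via 539)
524: 6.3  (via 539)
527: 6.8  (via 524)
554: 6.9  (via 539)
Shortest route: 539 → 554 = 6.9 s.

6.9 s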